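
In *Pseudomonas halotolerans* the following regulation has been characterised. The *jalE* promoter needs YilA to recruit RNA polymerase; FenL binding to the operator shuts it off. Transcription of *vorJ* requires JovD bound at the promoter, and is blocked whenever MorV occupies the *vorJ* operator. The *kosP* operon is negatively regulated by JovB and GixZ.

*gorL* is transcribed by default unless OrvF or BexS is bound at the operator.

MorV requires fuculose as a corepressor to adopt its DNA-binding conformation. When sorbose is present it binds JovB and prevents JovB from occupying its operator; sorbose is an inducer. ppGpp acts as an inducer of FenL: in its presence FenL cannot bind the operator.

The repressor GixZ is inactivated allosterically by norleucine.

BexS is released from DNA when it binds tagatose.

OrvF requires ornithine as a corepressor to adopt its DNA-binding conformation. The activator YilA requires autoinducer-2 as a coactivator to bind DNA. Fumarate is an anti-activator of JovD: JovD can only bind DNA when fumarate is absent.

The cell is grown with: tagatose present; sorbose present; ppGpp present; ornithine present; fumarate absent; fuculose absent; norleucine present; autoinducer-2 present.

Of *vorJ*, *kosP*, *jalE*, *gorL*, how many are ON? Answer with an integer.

3

Fuculose is absent, so MorV is inactive.
Fumarate is absent, so JovD is active.
No repressor is bound and JovD is active, so *vorJ* is transcribed.
→ *vorJ* is ON.
Sorbose is present, so JovB is inactive.
Norleucine is present, so GixZ is inactive.
With no repressor bound, *kosP* is transcribed.
→ *kosP* is ON.
Autoinducer-2 is present, so YilA is active.
ppGpp is present, so FenL is inactive.
No repressor is bound and YilA is active, so *jalE* is transcribed.
→ *jalE* is ON.
Ornithine is present, so OrvF is active.
Tagatose is present, so BexS is inactive.
With repressor OrvF bound, *gorL* is not transcribed.
→ *gorL* is OFF.
3 of the 4 genes are transcribed.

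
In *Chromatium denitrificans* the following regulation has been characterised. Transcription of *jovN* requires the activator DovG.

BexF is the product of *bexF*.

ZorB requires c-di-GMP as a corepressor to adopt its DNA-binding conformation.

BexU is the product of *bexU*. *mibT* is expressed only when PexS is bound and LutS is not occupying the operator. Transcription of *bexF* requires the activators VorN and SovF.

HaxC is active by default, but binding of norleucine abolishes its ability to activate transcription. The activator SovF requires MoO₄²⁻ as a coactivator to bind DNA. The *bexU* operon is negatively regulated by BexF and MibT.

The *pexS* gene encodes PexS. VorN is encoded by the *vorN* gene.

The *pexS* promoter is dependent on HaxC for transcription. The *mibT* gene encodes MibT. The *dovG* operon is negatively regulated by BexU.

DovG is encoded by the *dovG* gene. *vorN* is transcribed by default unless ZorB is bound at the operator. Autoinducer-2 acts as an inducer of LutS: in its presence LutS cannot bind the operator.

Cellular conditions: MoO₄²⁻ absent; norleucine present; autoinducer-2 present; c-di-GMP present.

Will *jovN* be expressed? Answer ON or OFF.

OFF

c-di-GMP is present, so ZorB is active.
With repressor ZorB bound, *vorN* is not transcribed.
So VorN is not produced.
MoO₄²⁻ is absent, so SovF is inactive.
Required activator VorN is absent, so *bexF* is not transcribed.
So BexF is not produced.
Autoinducer-2 is present, so LutS is inactive.
Norleucine is present, so HaxC is inactive.
Required activator HaxC is absent, so *pexS* is not transcribed.
So PexS is not produced.
Required activator PexS is absent, so *mibT* is not transcribed.
So MibT is not produced.
With no repressor bound, *bexU* is transcribed.
So BexU is produced and active.
With repressor BexU bound, *dovG* is not transcribed.
So DovG is not produced.
Required activator DovG is absent, so *jovN* is not transcribed.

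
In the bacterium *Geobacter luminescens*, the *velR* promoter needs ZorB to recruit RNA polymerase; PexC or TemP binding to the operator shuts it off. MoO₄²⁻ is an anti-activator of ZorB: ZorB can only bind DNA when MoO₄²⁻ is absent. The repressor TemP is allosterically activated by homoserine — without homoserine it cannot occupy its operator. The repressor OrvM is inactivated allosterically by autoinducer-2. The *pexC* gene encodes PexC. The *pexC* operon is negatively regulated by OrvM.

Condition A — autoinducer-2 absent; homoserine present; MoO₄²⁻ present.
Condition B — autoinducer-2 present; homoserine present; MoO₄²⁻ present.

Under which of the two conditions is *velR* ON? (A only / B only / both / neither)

neither

Condition A:
Autoinducer-2 is absent, so OrvM is active.
With repressor OrvM bound, *pexC* is not transcribed.
So PexC is not produced.
Homoserine is present, so TemP is active.
MoO₄²⁻ is present, so ZorB is inactive.
With repressor TemP bound, *velR* is not transcribed.
→ *velR* is OFF in A.
Condition B:
Autoinducer-2 is present, so OrvM is inactive.
With no repressor bound, *pexC* is transcribed.
So PexC is produced and active.
Homoserine is present, so TemP is active.
MoO₄²⁻ is present, so ZorB is inactive.
With repressor PexC bound, *velR* is not transcribed.
→ *velR* is OFF in B.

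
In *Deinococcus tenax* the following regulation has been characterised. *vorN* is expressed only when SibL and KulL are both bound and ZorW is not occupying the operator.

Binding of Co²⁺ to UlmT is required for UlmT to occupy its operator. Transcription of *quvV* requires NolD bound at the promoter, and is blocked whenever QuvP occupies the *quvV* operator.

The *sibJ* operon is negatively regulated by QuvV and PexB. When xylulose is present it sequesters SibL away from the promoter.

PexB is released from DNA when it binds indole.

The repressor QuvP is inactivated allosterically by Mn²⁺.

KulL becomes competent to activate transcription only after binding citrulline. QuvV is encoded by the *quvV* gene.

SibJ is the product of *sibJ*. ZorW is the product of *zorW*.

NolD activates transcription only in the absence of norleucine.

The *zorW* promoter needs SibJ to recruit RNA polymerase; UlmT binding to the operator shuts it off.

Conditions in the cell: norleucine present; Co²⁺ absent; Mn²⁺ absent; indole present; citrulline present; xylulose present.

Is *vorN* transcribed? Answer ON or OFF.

Xylulose is present, so SibL is inactive.
Citrulline is present, so KulL is active.
Mn²⁺ is absent, so QuvP is active.
Norleucine is present, so NolD is inactive.
With repressor QuvP bound, *quvV* is not transcribed.
So QuvV is not produced.
Indole is present, so PexB is inactive.
With no repressor bound, *sibJ* is transcribed.
So SibJ is produced and active.
Co²⁺ is absent, so UlmT is inactive.
No repressor is bound and SibJ is active, so *zorW* is transcribed.
So ZorW is produced and active.
With repressor ZorW bound, *vorN* is not transcribed.

OFF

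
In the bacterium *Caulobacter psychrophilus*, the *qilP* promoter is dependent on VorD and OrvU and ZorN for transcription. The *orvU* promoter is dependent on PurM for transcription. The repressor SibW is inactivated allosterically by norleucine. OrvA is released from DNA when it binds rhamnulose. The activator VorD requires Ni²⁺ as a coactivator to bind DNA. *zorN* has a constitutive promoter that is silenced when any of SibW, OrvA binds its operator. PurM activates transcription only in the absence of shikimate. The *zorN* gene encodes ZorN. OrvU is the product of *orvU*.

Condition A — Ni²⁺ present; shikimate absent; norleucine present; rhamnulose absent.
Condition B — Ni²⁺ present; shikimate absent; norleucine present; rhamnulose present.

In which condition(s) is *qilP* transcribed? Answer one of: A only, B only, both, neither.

B only

Condition A:
Ni²⁺ is present, so VorD is active.
Shikimate is absent, so PurM is active.
No repressor is bound and PurM is active, so *orvU* is transcribed.
So OrvU is produced and active.
Norleucine is present, so SibW is inactive.
Rhamnulose is absent, so OrvA is active.
With repressor OrvA bound, *zorN* is not transcribed.
So ZorN is not produced.
Required activator ZorN is absent, so *qilP* is not transcribed.
→ *qilP* is OFF in A.
Condition B:
Ni²⁺ is present, so VorD is active.
Shikimate is absent, so PurM is active.
No repressor is bound and PurM is active, so *orvU* is transcribed.
So OrvU is produced and active.
Norleucine is present, so SibW is inactive.
Rhamnulose is present, so OrvA is inactive.
With no repressor bound, *zorN* is transcribed.
So ZorN is produced and active.
No repressor is bound and VorD and OrvU and ZorN are active, so *qilP* is transcribed.
→ *qilP* is ON in B.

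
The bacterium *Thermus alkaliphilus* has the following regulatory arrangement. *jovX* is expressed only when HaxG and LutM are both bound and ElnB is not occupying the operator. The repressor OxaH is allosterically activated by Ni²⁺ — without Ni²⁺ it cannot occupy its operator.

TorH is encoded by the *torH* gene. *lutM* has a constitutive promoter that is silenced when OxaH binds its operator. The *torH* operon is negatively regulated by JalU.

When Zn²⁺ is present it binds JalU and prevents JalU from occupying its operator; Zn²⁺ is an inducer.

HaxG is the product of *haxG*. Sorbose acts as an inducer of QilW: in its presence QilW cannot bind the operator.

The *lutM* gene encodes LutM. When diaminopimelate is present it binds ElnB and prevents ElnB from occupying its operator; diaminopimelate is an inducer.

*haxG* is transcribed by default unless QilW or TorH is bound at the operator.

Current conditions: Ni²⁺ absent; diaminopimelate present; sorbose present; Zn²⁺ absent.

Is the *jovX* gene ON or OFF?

ON

Diaminopimelate is present, so ElnB is inactive.
Sorbose is present, so QilW is inactive.
Zn²⁺ is absent, so JalU is active.
With repressor JalU bound, *torH* is not transcribed.
So TorH is not produced.
With no repressor bound, *haxG* is transcribed.
So HaxG is produced and active.
Ni²⁺ is absent, so OxaH is inactive.
With no repressor bound, *lutM* is transcribed.
So LutM is produced and active.
No repressor is bound and HaxG and LutM are active, so *jovX* is transcribed.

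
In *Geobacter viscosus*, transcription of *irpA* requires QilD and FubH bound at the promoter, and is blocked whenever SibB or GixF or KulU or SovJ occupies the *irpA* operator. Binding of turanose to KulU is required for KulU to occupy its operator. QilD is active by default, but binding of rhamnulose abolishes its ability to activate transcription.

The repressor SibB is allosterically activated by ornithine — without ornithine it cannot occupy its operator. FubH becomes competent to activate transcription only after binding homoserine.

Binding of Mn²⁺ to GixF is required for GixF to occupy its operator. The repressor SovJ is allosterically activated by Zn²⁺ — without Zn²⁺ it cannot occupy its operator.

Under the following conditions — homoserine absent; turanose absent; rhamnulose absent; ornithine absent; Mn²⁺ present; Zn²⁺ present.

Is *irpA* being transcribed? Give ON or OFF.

OFF

Rhamnulose is absent, so QilD is active.
Ornithine is absent, so SibB is inactive.
Homoserine is absent, so FubH is inactive.
Mn²⁺ is present, so GixF is active.
Turanose is absent, so KulU is inactive.
Zn²⁺ is present, so SovJ is active.
With repressor GixF bound, *irpA* is not transcribed.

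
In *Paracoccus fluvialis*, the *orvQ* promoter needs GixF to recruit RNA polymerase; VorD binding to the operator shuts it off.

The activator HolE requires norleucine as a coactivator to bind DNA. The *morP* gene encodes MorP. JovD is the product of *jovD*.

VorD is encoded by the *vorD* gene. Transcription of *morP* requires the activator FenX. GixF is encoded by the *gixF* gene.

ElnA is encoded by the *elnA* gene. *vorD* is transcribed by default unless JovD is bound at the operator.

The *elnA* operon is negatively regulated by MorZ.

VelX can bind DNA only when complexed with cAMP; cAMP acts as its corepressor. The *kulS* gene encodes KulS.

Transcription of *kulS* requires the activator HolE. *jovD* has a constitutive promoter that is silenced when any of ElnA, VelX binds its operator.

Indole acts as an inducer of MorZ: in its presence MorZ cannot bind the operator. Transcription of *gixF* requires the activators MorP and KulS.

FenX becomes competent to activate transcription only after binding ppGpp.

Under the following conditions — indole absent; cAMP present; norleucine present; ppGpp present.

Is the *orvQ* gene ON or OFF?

ppGpp is present, so FenX is active.
No repressor is bound and FenX is active, so *morP* is transcribed.
So MorP is produced and active.
Norleucine is present, so HolE is active.
No repressor is bound and HolE is active, so *kulS* is transcribed.
So KulS is produced and active.
No repressor is bound and MorP and KulS are active, so *gixF* is transcribed.
So GixF is produced and active.
Indole is absent, so MorZ is active.
With repressor MorZ bound, *elnA* is not transcribed.
So ElnA is not produced.
cAMP is present, so VelX is active.
With repressor VelX bound, *jovD* is not transcribed.
So JovD is not produced.
With no repressor bound, *vorD* is transcribed.
So VorD is produced and active.
With repressor VorD bound, *orvQ* is not transcribed.

OFF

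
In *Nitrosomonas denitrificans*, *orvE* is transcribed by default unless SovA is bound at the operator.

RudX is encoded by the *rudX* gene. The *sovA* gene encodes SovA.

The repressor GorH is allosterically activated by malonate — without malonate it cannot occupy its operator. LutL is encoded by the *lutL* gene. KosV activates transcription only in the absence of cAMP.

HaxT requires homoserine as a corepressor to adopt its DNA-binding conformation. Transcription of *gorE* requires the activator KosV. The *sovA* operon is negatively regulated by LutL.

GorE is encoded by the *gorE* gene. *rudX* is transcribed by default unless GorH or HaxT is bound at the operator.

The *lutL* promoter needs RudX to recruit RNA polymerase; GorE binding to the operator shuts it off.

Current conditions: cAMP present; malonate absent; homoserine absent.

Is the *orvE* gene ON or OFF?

Malonate is absent, so GorH is inactive.
Homoserine is absent, so HaxT is inactive.
With no repressor bound, *rudX* is transcribed.
So RudX is produced and active.
cAMP is present, so KosV is inactive.
Required activator KosV is absent, so *gorE* is not transcribed.
So GorE is not produced.
No repressor is bound and RudX is active, so *lutL* is transcribed.
So LutL is produced and active.
With repressor LutL bound, *sovA* is not transcribed.
So SovA is not produced.
With no repressor bound, *orvE* is transcribed.

ON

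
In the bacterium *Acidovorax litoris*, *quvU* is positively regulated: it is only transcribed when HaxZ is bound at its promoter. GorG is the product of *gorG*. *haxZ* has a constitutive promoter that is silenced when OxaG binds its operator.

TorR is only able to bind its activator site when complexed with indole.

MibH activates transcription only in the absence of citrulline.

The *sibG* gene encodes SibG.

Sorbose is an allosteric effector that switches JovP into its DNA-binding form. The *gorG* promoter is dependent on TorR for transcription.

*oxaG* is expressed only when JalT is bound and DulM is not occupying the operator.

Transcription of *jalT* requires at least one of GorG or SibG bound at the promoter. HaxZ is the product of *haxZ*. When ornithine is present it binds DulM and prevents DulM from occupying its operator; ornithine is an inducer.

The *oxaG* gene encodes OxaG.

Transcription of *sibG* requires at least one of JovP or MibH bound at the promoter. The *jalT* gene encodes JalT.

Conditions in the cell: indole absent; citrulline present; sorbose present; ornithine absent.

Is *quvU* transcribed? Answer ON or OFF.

ON

Indole is absent, so TorR is inactive.
Required activator TorR is absent, so *gorG* is not transcribed.
So GorG is not produced.
Sorbose is present, so JovP is active.
Citrulline is present, so MibH is inactive.
Activator JovP is present, so *sibG* is transcribed.
So SibG is produced and active.
Activator SibG is present, so *jalT* is transcribed.
So JalT is produced and active.
Ornithine is absent, so DulM is active.
With repressor DulM bound, *oxaG* is not transcribed.
So OxaG is not produced.
With no repressor bound, *haxZ* is transcribed.
So HaxZ is produced and active.
No repressor is bound and HaxZ is active, so *quvU* is transcribed.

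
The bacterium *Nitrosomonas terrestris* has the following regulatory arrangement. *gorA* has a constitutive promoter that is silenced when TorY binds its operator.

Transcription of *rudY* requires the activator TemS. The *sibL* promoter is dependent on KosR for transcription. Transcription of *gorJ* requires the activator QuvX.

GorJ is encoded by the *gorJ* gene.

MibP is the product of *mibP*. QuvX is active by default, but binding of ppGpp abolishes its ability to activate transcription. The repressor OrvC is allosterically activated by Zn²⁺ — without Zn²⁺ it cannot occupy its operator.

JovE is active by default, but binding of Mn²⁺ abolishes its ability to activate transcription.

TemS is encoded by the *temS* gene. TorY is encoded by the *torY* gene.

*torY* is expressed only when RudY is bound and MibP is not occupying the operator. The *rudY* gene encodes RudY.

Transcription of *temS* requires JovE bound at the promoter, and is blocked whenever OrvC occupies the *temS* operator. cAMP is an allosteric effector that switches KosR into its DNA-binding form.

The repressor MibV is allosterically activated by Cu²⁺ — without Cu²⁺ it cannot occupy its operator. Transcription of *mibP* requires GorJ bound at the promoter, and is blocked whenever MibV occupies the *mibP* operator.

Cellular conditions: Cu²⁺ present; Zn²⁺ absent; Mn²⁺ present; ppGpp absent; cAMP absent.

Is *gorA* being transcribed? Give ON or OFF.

ON

Mn²⁺ is present, so JovE is inactive.
Zn²⁺ is absent, so OrvC is inactive.
Required activator JovE is absent, so *temS* is not transcribed.
So TemS is not produced.
Required activator TemS is absent, so *rudY* is not transcribed.
So RudY is not produced.
ppGpp is absent, so QuvX is active.
No repressor is bound and QuvX is active, so *gorJ* is transcribed.
So GorJ is produced and active.
Cu²⁺ is present, so MibV is active.
With repressor MibV bound, *mibP* is not transcribed.
So MibP is not produced.
Required activator RudY is absent, so *torY* is not transcribed.
So TorY is not produced.
With no repressor bound, *gorA* is transcribed.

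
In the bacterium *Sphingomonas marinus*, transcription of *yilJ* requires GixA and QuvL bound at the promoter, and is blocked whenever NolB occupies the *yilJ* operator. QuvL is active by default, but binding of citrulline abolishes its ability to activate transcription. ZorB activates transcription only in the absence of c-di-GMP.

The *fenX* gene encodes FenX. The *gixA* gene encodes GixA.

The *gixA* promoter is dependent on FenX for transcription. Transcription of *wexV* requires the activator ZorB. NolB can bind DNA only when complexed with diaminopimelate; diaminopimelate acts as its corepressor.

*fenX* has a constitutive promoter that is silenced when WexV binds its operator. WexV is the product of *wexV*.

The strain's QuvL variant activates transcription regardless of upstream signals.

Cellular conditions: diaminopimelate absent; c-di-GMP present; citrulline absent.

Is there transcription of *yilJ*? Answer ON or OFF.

c-di-GMP is present, so ZorB is inactive.
Required activator ZorB is absent, so *wexV* is not transcribed.
So WexV is not produced.
With no repressor bound, *fenX* is transcribed.
So FenX is produced and active.
No repressor is bound and FenX is active, so *gixA* is transcribed.
So GixA is produced and active.
QuvL is constitutively active in this strain.
Diaminopimelate is absent, so NolB is inactive.
No repressor is bound and GixA and QuvL are active, so *yilJ* is transcribed.

ON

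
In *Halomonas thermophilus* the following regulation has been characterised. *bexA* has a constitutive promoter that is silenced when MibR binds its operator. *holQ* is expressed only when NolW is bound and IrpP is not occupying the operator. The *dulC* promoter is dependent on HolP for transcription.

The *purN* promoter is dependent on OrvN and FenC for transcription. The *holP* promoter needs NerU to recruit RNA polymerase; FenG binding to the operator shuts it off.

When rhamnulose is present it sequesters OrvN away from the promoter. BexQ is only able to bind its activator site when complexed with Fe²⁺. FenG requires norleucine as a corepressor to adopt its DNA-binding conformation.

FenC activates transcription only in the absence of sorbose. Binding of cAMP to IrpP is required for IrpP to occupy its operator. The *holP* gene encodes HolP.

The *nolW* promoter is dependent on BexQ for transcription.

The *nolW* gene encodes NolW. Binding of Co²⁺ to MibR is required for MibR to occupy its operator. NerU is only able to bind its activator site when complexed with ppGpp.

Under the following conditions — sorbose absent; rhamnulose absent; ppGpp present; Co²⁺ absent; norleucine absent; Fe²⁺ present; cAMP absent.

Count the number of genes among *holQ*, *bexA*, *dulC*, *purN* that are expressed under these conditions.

cAMP is absent, so IrpP is inactive.
Fe²⁺ is present, so BexQ is active.
No repressor is bound and BexQ is active, so *nolW* is transcribed.
So NolW is produced and active.
No repressor is bound and NolW is active, so *holQ* is transcribed.
→ *holQ* is ON.
Co²⁺ is absent, so MibR is inactive.
With no repressor bound, *bexA* is transcribed.
→ *bexA* is ON.
Norleucine is absent, so FenG is inactive.
ppGpp is present, so NerU is active.
No repressor is bound and NerU is active, so *holP* is transcribed.
So HolP is produced and active.
No repressor is bound and HolP is active, so *dulC* is transcribed.
→ *dulC* is ON.
Rhamnulose is absent, so OrvN is active.
Sorbose is absent, so FenC is active.
No repressor is bound and OrvN and FenC are active, so *purN* is transcribed.
→ *purN* is ON.
4 of the 4 genes are transcribed.

4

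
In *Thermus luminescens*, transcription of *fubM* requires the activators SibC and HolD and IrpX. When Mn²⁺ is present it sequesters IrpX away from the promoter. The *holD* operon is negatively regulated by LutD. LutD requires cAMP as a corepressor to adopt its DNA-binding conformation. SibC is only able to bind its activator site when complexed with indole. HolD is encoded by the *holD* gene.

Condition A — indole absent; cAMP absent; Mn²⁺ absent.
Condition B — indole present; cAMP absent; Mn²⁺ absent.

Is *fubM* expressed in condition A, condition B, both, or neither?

Condition A:
Indole is absent, so SibC is inactive.
cAMP is absent, so LutD is inactive.
With no repressor bound, *holD* is transcribed.
So HolD is produced and active.
Mn²⁺ is absent, so IrpX is active.
Required activator SibC is absent, so *fubM* is not transcribed.
→ *fubM* is OFF in A.
Condition B:
Indole is present, so SibC is active.
cAMP is absent, so LutD is inactive.
With no repressor bound, *holD* is transcribed.
So HolD is produced and active.
Mn²⁺ is absent, so IrpX is active.
No repressor is bound and SibC and HolD and IrpX are active, so *fubM* is transcribed.
→ *fubM* is ON in B.

B only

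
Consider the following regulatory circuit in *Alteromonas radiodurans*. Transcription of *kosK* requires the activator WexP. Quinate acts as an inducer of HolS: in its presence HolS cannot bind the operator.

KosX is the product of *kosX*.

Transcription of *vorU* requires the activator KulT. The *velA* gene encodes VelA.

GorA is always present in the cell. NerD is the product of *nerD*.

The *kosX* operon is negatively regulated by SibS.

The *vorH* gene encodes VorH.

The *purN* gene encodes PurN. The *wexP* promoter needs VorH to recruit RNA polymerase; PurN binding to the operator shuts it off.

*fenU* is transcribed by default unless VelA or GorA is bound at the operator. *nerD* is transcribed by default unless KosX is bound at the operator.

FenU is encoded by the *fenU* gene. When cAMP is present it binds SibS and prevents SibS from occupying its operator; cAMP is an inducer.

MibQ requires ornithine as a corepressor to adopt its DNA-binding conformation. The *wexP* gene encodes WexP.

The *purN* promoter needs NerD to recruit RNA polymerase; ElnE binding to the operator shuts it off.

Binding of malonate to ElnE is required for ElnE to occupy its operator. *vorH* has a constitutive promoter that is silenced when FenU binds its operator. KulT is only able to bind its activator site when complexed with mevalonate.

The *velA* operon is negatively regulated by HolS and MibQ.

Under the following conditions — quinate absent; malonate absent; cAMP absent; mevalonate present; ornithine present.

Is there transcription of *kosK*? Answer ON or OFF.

Quinate is absent, so HolS is active.
Ornithine is present, so MibQ is active.
With repressor HolS bound, *velA* is not transcribed.
So VelA is not produced.
GorA is produced constitutively and is active.
With repressor GorA bound, *fenU* is not transcribed.
So FenU is not produced.
With no repressor bound, *vorH* is transcribed.
So VorH is produced and active.
Malonate is absent, so ElnE is inactive.
cAMP is absent, so SibS is active.
With repressor SibS bound, *kosX* is not transcribed.
So KosX is not produced.
With no repressor bound, *nerD* is transcribed.
So NerD is produced and active.
No repressor is bound and NerD is active, so *purN* is transcribed.
So PurN is produced and active.
With repressor PurN bound, *wexP* is not transcribed.
So WexP is not produced.
Required activator WexP is absent, so *kosK* is not transcribed.

OFF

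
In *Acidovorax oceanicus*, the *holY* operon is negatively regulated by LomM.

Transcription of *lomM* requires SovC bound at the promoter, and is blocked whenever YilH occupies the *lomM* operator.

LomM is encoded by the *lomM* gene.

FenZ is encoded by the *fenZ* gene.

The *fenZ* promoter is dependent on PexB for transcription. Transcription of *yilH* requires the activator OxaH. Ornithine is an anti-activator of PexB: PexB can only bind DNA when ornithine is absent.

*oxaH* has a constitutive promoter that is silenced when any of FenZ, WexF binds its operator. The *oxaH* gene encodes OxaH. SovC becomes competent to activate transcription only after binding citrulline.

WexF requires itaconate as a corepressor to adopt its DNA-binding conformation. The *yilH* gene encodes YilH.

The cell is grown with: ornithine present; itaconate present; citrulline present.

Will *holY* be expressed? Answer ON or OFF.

Ornithine is present, so PexB is inactive.
Required activator PexB is absent, so *fenZ* is not transcribed.
So FenZ is not produced.
Itaconate is present, so WexF is active.
With repressor WexF bound, *oxaH* is not transcribed.
So OxaH is not produced.
Required activator OxaH is absent, so *yilH* is not transcribed.
So YilH is not produced.
Citrulline is present, so SovC is active.
No repressor is bound and SovC is active, so *lomM* is transcribed.
So LomM is produced and active.
With repressor LomM bound, *holY* is not transcribed.

OFF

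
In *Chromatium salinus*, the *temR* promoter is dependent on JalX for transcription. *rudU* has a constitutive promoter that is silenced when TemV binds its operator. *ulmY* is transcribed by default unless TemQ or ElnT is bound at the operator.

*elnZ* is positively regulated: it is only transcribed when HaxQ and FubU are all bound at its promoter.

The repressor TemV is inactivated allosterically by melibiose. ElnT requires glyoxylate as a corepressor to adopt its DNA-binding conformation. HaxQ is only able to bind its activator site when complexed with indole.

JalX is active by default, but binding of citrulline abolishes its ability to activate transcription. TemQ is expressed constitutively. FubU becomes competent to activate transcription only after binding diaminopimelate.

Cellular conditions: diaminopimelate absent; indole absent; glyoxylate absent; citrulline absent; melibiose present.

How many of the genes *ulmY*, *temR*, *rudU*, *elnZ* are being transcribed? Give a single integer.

TemQ is produced constitutively and is active.
Glyoxylate is absent, so ElnT is inactive.
With repressor TemQ bound, *ulmY* is not transcribed.
→ *ulmY* is OFF.
Citrulline is absent, so JalX is active.
No repressor is bound and JalX is active, so *temR* is transcribed.
→ *temR* is ON.
Melibiose is present, so TemV is inactive.
With no repressor bound, *rudU* is transcribed.
→ *rudU* is ON.
Indole is absent, so HaxQ is inactive.
Diaminopimelate is absent, so FubU is inactive.
Required activator HaxQ is absent, so *elnZ* is not transcribed.
→ *elnZ* is OFF.
2 of the 4 genes are transcribed.

2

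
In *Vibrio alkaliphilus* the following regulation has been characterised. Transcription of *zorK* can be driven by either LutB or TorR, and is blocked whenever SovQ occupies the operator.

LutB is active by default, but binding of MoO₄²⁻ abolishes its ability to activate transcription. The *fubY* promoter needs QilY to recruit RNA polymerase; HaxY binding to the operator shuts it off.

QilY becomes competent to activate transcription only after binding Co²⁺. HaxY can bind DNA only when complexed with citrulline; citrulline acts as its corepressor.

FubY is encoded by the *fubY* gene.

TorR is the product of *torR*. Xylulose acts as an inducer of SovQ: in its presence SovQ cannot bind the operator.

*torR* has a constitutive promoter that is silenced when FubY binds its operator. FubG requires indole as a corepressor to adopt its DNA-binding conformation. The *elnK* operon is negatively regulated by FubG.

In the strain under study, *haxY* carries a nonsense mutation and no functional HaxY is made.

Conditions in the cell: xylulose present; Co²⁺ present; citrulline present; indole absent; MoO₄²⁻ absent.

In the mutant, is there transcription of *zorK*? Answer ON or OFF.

MoO₄²⁻ is absent, so LutB is active.
Co²⁺ is present, so QilY is active.
HaxY is non-functional in this strain, so it has no effect.
No repressor is bound and QilY is active, so *fubY* is transcribed.
So FubY is produced and active.
With repressor FubY bound, *torR* is not transcribed.
So TorR is not produced.
Xylulose is present, so SovQ is inactive.
Activator LutB is present, so *zorK* is transcribed.

ON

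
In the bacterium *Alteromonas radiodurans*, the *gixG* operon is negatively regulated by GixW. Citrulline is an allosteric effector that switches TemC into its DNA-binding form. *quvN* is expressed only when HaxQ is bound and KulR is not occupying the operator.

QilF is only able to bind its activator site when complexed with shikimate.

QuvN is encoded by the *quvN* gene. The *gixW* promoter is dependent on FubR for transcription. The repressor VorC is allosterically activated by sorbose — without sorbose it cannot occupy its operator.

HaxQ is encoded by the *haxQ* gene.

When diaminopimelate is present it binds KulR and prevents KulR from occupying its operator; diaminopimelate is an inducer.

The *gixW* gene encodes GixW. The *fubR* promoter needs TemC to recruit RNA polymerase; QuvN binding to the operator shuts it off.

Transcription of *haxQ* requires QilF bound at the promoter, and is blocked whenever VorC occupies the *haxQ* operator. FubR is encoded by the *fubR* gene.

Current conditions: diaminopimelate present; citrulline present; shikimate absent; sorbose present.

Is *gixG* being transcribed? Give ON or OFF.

OFF

Shikimate is absent, so QilF is inactive.
Sorbose is present, so VorC is active.
With repressor VorC bound, *haxQ* is not transcribed.
So HaxQ is not produced.
Diaminopimelate is present, so KulR is inactive.
Required activator HaxQ is absent, so *quvN* is not transcribed.
So QuvN is not produced.
Citrulline is present, so TemC is active.
No repressor is bound and TemC is active, so *fubR* is transcribed.
So FubR is produced and active.
No repressor is bound and FubR is active, so *gixW* is transcribed.
So GixW is produced and active.
With repressor GixW bound, *gixG* is not transcribed.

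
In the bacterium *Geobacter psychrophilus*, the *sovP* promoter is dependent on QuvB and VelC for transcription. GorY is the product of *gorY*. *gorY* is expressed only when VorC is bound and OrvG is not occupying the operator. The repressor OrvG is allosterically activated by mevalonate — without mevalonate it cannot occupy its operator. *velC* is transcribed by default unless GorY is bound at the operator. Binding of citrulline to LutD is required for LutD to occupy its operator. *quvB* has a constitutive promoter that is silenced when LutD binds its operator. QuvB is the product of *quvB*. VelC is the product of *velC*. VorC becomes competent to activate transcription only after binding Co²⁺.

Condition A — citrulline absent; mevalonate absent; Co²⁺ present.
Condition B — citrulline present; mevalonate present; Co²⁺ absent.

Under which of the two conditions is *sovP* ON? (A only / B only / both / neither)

Condition A:
Citrulline is absent, so LutD is inactive.
With no repressor bound, *quvB* is transcribed.
So QuvB is produced and active.
Mevalonate is absent, so OrvG is inactive.
Co²⁺ is present, so VorC is active.
No repressor is bound and VorC is active, so *gorY* is transcribed.
So GorY is produced and active.
With repressor GorY bound, *velC* is not transcribed.
So VelC is not produced.
Required activator VelC is absent, so *sovP* is not transcribed.
→ *sovP* is OFF in A.
Condition B:
Citrulline is present, so LutD is active.
With repressor LutD bound, *quvB* is not transcribed.
So QuvB is not produced.
Mevalonate is present, so OrvG is active.
Co²⁺ is absent, so VorC is inactive.
With repressor OrvG bound, *gorY* is not transcribed.
So GorY is not produced.
With no repressor bound, *velC* is transcribed.
So VelC is produced and active.
Required activator QuvB is absent, so *sovP* is not transcribed.
→ *sovP* is OFF in B.

neither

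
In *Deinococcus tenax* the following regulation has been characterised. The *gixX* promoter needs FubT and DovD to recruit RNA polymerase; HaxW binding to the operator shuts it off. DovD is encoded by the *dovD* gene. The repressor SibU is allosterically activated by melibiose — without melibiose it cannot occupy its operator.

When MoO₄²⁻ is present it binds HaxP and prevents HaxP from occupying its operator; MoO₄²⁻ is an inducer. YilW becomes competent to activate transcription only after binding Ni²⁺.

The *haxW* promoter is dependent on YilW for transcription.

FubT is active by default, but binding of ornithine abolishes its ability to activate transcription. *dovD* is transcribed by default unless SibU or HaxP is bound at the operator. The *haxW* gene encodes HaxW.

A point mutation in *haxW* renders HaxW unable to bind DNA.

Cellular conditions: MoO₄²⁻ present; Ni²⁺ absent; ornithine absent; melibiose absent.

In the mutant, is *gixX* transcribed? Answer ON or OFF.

ON

Ornithine is absent, so FubT is active.
HaxW is non-functional in this strain, so it has no effect.
Melibiose is absent, so SibU is inactive.
MoO₄²⁻ is present, so HaxP is inactive.
With no repressor bound, *dovD* is transcribed.
So DovD is produced and active.
No repressor is bound and FubT and DovD are active, so *gixX* is transcribed.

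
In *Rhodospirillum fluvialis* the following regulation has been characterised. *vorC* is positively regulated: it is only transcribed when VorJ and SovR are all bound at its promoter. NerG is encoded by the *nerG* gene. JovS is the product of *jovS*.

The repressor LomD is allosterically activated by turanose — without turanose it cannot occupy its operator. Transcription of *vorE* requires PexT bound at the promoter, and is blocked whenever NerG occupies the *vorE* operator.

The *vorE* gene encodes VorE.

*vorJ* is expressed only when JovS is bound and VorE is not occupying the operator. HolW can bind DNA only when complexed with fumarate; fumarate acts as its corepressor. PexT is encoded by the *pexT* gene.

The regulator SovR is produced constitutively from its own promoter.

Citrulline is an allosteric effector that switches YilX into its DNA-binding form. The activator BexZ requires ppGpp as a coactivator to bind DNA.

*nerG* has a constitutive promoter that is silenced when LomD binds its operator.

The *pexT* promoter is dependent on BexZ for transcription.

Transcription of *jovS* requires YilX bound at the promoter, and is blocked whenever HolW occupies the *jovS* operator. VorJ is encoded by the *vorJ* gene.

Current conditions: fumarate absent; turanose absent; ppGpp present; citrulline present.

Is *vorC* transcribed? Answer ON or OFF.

Fumarate is absent, so HolW is inactive.
Citrulline is present, so YilX is active.
No repressor is bound and YilX is active, so *jovS* is transcribed.
So JovS is produced and active.
ppGpp is present, so BexZ is active.
No repressor is bound and BexZ is active, so *pexT* is transcribed.
So PexT is produced and active.
Turanose is absent, so LomD is inactive.
With no repressor bound, *nerG* is transcribed.
So NerG is produced and active.
With repressor NerG bound, *vorE* is not transcribed.
So VorE is not produced.
No repressor is bound and JovS is active, so *vorJ* is transcribed.
So VorJ is produced and active.
SovR is produced constitutively and is active.
No repressor is bound and VorJ and SovR are active, so *vorC* is transcribed.

ON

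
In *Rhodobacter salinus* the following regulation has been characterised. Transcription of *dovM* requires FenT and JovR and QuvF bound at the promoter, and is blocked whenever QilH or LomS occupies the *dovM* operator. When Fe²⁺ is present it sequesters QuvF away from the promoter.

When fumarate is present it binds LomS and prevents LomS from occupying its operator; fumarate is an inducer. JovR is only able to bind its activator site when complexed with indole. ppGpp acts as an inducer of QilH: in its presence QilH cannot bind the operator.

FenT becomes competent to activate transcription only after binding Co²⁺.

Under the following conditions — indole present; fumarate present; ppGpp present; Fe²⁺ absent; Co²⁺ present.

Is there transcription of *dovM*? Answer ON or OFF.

ON

Co²⁺ is present, so FenT is active.
ppGpp is present, so QilH is inactive.
Indole is present, so JovR is active.
Fumarate is present, so LomS is inactive.
Fe²⁺ is absent, so QuvF is active.
No repressor is bound and FenT and JovR and QuvF are active, so *dovM* is transcribed.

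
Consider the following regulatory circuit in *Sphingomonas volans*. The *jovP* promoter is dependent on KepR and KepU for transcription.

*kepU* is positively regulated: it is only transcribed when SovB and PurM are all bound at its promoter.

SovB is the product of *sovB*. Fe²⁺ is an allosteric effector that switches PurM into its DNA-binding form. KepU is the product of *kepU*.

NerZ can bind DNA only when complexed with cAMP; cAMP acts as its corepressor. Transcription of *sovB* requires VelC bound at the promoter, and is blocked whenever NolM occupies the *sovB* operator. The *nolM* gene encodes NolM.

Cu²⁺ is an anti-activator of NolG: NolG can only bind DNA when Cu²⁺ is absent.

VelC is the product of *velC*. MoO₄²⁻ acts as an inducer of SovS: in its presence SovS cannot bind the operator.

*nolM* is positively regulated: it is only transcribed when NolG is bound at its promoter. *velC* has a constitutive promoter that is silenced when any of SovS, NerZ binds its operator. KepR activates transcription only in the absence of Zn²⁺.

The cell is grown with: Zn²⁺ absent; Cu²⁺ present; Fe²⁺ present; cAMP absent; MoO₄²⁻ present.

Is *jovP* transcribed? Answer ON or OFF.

ON

Zn²⁺ is absent, so KepR is active.
MoO₄²⁻ is present, so SovS is inactive.
cAMP is absent, so NerZ is inactive.
With no repressor bound, *velC* is transcribed.
So VelC is produced and active.
Cu²⁺ is present, so NolG is inactive.
Required activator NolG is absent, so *nolM* is not transcribed.
So NolM is not produced.
No repressor is bound and VelC is active, so *sovB* is transcribed.
So SovB is produced and active.
Fe²⁺ is present, so PurM is active.
No repressor is bound and SovB and PurM are active, so *kepU* is transcribed.
So KepU is produced and active.
No repressor is bound and KepR and KepU are active, so *jovP* is transcribed.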